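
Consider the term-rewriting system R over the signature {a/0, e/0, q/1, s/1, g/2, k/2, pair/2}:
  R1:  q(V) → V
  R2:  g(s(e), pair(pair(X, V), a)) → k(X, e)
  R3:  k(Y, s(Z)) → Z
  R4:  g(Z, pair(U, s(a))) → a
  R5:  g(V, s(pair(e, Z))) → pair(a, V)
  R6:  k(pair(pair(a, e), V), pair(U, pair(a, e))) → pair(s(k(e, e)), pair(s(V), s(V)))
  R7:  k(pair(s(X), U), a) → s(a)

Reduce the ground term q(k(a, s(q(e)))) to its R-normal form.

e

1. q(k(a, s(q(e))))  →  k(a, s(q(e)))   [R1 at ε]
2. k(a, s(q(e)))  →  q(e)   [R3 at ε]
3. q(e)  →  e   [R1 at ε]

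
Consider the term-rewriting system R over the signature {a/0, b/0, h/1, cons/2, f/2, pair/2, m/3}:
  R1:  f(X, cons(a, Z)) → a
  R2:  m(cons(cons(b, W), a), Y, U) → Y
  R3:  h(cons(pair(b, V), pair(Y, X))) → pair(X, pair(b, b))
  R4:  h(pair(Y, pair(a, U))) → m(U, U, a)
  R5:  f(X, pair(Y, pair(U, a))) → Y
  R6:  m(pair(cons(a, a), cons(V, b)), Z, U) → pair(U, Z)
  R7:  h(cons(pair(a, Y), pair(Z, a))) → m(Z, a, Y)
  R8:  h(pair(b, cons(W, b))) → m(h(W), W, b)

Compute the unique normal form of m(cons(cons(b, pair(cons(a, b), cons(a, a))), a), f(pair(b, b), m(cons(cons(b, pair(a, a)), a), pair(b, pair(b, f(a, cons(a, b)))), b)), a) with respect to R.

1. m(cons(cons(b, pair(cons(a, b), cons(a, a))), a), f(pair(b, b), m(cons(cons(b, pair(a, a)), a), pair(b, pair(b, f(a, cons(a, b)))), b)), a)  →  f(pair(b, b), m(cons(cons(b, pair(a, a)), a), pair(b, pair(b, f(a, cons(a, b)))), b))   [R2 at ε]
2. f(pair(b, b), m(cons(cons(b, pair(a, a)), a), pair(b, pair(b, f(a, cons(a, b)))), b))  →  f(pair(b, b), pair(b, pair(b, f(a, cons(a, b)))))   [R2 at 2]
3. f(pair(b, b), pair(b, pair(b, f(a, cons(a, b)))))  →  f(pair(b, b), pair(b, pair(b, a)))   [R1 at 2.2.2]
4. f(pair(b, b), pair(b, pair(b, a)))  →  b   [R5 at ε]

b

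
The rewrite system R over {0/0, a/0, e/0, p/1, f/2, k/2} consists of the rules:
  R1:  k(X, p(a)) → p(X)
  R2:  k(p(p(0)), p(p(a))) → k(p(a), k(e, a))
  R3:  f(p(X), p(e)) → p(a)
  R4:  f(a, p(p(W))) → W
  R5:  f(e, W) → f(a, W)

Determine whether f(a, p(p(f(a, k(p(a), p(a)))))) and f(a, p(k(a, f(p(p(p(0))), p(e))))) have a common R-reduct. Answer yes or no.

yes — NF(t₁) = a, NF(t₂) = a

Reduce t₁ = f(a, p(p(f(a, k(p(a), p(a)))))):
1. f(a, p(p(f(a, k(p(a), p(a))))))  →  f(a, k(p(a), p(a)))   [R4 at ε]
2. f(a, k(p(a), p(a)))  →  f(a, p(p(a)))   [R1 at 2]
3. f(a, p(p(a)))  →  a   [R4 at ε]

Reduce t₂ = f(a, p(k(a, f(p(p(p(0))), p(e))))):
1. f(a, p(k(a, f(p(p(p(0))), p(e)))))  →  f(a, p(k(a, p(a))))   [R3 at 2.1.2]
2. f(a, p(k(a, p(a))))  →  f(a, p(p(a)))   [R1 at 2.1]
3. f(a, p(p(a)))  →  a   [R4 at ε]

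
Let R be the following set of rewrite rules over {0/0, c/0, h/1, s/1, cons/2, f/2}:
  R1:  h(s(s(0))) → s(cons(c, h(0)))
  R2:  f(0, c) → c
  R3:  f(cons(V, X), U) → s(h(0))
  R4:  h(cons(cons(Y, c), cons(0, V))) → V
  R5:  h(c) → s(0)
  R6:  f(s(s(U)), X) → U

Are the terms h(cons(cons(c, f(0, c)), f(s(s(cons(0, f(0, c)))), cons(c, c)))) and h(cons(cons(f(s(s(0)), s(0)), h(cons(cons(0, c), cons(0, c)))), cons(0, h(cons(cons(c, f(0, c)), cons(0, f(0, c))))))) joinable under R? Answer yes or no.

yes — NF(t₁) = c, NF(t₂) = c

Reduce t₁ = h(cons(cons(c, f(0, c)), f(s(s(cons(0, f(0, c)))), cons(c, c)))):
1. h(cons(cons(c, f(0, c)), f(s(s(cons(0, f(0, c)))), cons(c, c))))  →  h(cons(cons(c, c), f(s(s(cons(0, f(0, c)))), cons(c, c))))   [R2 at 1.1.2]
2. h(cons(cons(c, c), f(s(s(cons(0, f(0, c)))), cons(c, c))))  →  h(cons(cons(c, c), cons(0, f(0, c))))   [R6 at 1.2]
3. h(cons(cons(c, c), cons(0, f(0, c))))  →  f(0, c)   [R4 at ε]
4. f(0, c)  →  c   [R2 at ε]

Reduce t₂ = h(cons(cons(f(s(s(0)), s(0)), h(cons(cons(0, c), cons(0, c)))), cons(0, h(cons(cons(c, f(0, c)), cons(0, f(0, c))))))):
1. h(cons(cons(f(s(s(0)), s(0)), h(cons(cons(0, c), cons(0, c)))), cons(0, h(cons(cons(c, f(0, c)), cons(0, f(0, c)))))))  →  h(cons(cons(0, h(cons(cons(0, c), cons(0, c)))), cons(0, h(cons(cons(c, f(0, c)), cons(0, f(0, c)))))))   [R6 at 1.1.1]
2. h(cons(cons(0, h(cons(cons(0, c), cons(0, c)))), cons(0, h(cons(cons(c, f(0, c)), cons(0, f(0, c)))))))  →  h(cons(cons(0, c), cons(0, h(cons(cons(c, f(0, c)), cons(0, f(0, c)))))))   [R4 at 1.1.2]
3. h(cons(cons(0, c), cons(0, h(cons(cons(c, f(0, c)), cons(0, f(0, c)))))))  →  h(cons(cons(c, f(0, c)), cons(0, f(0, c))))   [R4 at ε]
4. h(cons(cons(c, f(0, c)), cons(0, f(0, c))))  →  h(cons(cons(c, c), cons(0, f(0, c))))   [R2 at 1.1.2]
5. h(cons(cons(c, c), cons(0, f(0, c))))  →  f(0, c)   [R4 at ε]
6. f(0, c)  →  c   [R2 at ε]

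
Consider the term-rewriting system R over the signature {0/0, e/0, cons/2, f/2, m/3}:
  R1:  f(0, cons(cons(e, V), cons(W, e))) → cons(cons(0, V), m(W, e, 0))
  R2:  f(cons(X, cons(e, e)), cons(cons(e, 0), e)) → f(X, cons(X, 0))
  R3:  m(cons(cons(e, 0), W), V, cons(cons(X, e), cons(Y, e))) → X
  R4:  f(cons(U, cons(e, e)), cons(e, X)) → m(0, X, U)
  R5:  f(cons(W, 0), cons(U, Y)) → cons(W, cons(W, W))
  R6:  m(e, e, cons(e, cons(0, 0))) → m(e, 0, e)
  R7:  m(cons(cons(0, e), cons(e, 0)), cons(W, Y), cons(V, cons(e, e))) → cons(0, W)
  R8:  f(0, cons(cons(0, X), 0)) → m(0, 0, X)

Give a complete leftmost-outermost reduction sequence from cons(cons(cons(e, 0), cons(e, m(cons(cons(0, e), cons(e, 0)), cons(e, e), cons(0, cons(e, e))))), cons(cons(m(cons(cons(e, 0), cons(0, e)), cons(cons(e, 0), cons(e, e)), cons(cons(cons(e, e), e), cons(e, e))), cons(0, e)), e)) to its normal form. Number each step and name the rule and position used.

cons(cons(cons(e, 0), cons(e, cons(0, e))), cons(cons(cons(e, e), cons(0, e)), e))

1. cons(cons(cons(e, 0), cons(e, m(cons(cons(0, e), cons(e, 0)), cons(e, e), cons(0, cons(e, e))))), cons(cons(m(cons(cons(e, 0), cons(0, e)), cons(cons(e, 0), cons(e, e)), cons(cons(cons(e, e), e), cons(e, e))), cons(0, e)), e))  →  cons(cons(cons(e, 0), cons(e, cons(0, e))), cons(cons(m(cons(cons(e, 0), cons(0, e)), cons(cons(e, 0), cons(e, e)), cons(cons(cons(e, e), e), cons(e, e))), cons(0, e)), e))   [R7 at 1.2.2]
2. cons(cons(cons(e, 0), cons(e, cons(0, e))), cons(cons(m(cons(cons(e, 0), cons(0, e)), cons(cons(e, 0), cons(e, e)), cons(cons(cons(e, e), e), cons(e, e))), cons(0, e)), e))  →  cons(cons(cons(e, 0), cons(e, cons(0, e))), cons(cons(cons(e, e), cons(0, e)), e))   [R3 at 2.1.1]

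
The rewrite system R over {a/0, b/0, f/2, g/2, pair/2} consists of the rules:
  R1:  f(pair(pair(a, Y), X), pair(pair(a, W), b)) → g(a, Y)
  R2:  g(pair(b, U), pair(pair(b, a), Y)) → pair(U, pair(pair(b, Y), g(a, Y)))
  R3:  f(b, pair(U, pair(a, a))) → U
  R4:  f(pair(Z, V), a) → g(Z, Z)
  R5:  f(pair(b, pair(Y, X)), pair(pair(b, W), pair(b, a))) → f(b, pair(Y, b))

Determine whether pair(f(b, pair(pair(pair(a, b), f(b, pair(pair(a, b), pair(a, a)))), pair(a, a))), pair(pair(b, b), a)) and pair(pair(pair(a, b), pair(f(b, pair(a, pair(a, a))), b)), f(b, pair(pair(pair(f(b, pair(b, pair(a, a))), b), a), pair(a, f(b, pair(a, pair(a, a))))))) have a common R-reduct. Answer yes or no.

Reduce t₁ = pair(f(b, pair(pair(pair(a, b), f(b, pair(pair(a, b), pair(a, a)))), pair(a, a))), pair(pair(b, b), a)):
1. pair(f(b, pair(pair(pair(a, b), f(b, pair(pair(a, b), pair(a, a)))), pair(a, a))), pair(pair(b, b), a))  →  pair(pair(pair(a, b), f(b, pair(pair(a, b), pair(a, a)))), pair(pair(b, b), a))   [R3 at 1]
2. pair(pair(pair(a, b), f(b, pair(pair(a, b), pair(a, a)))), pair(pair(b, b), a))  →  pair(pair(pair(a, b), pair(a, b)), pair(pair(b, b), a))   [R3 at 1.2]

Reduce t₂ = pair(pair(pair(a, b), pair(f(b, pair(a, pair(a, a))), b)), f(b, pair(pair(pair(f(b, pair(b, pair(a, a))), b), a), pair(a, f(b, pair(a, pair(a, a))))))):
1. pair(pair(pair(a, b), pair(f(b, pair(a, pair(a, a))), b)), f(b, pair(pair(pair(f(b, pair(b, pair(a, a))), b), a), pair(a, f(b, pair(a, pair(a, a)))))))  →  pair(pair(pair(a, b), pair(a, b)), f(b, pair(pair(pair(f(b, pair(b, pair(a, a))), b), a), pair(a, f(b, pair(a, pair(a, a)))))))   [R3 at 1.2.1]
2. pair(pair(pair(a, b), pair(a, b)), f(b, pair(pair(pair(f(b, pair(b, pair(a, a))), b), a), pair(a, f(b, pair(a, pair(a, a)))))))  →  pair(pair(pair(a, b), pair(a, b)), f(b, pair(pair(pair(b, b), a), pair(a, f(b, pair(a, pair(a, a)))))))   [R3 at 2.2.1.1.1]
3. pair(pair(pair(a, b), pair(a, b)), f(b, pair(pair(pair(b, b), a), pair(a, f(b, pair(a, pair(a, a)))))))  →  pair(pair(pair(a, b), pair(a, b)), f(b, pair(pair(pair(b, b), a), pair(a, a))))   [R3 at 2.2.2.2]
4. pair(pair(pair(a, b), pair(a, b)), f(b, pair(pair(pair(b, b), a), pair(a, a))))  →  pair(pair(pair(a, b), pair(a, b)), pair(pair(b, b), a))   [R3 at 2]

yes — NF(t₁) = pair(pair(pair(a, b), pair(a, b)), pair(pair(b, b), a)), NF(t₂) = pair(pair(pair(a, b), pair(a, b)), pair(pair(b, b), a))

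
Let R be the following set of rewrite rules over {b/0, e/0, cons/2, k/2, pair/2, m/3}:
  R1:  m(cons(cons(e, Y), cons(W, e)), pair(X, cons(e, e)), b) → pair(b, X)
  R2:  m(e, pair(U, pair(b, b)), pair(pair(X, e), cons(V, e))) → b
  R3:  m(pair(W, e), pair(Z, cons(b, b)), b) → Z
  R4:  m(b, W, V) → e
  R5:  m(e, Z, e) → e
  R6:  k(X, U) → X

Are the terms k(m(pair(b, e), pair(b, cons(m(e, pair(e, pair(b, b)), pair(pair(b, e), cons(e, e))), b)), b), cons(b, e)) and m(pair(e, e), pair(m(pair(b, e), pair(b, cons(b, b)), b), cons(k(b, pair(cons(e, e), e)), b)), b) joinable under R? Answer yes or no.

yes — NF(t₁) = b, NF(t₂) = b

Reduce t₁ = k(m(pair(b, e), pair(b, cons(m(e, pair(e, pair(b, b)), pair(pair(b, e), cons(e, e))), b)), b), cons(b, e)):
1. k(m(pair(b, e), pair(b, cons(m(e, pair(e, pair(b, b)), pair(pair(b, e), cons(e, e))), b)), b), cons(b, e))  →  m(pair(b, e), pair(b, cons(m(e, pair(e, pair(b, b)), pair(pair(b, e), cons(e, e))), b)), b)   [R6 at ε]
2. m(pair(b, e), pair(b, cons(m(e, pair(e, pair(b, b)), pair(pair(b, e), cons(e, e))), b)), b)  →  m(pair(b, e), pair(b, cons(b, b)), b)   [R2 at 2.2.1]
3. m(pair(b, e), pair(b, cons(b, b)), b)  →  b   [R3 at ε]

Reduce t₂ = m(pair(e, e), pair(m(pair(b, e), pair(b, cons(b, b)), b), cons(k(b, pair(cons(e, e), e)), b)), b):
1. m(pair(e, e), pair(m(pair(b, e), pair(b, cons(b, b)), b), cons(k(b, pair(cons(e, e), e)), b)), b)  →  m(pair(e, e), pair(b, cons(k(b, pair(cons(e, e), e)), b)), b)   [R3 at 2.1]
2. m(pair(e, e), pair(b, cons(k(b, pair(cons(e, e), e)), b)), b)  →  m(pair(e, e), pair(b, cons(b, b)), b)   [R6 at 2.2.1]
3. m(pair(e, e), pair(b, cons(b, b)), b)  →  b   [R3 at ε]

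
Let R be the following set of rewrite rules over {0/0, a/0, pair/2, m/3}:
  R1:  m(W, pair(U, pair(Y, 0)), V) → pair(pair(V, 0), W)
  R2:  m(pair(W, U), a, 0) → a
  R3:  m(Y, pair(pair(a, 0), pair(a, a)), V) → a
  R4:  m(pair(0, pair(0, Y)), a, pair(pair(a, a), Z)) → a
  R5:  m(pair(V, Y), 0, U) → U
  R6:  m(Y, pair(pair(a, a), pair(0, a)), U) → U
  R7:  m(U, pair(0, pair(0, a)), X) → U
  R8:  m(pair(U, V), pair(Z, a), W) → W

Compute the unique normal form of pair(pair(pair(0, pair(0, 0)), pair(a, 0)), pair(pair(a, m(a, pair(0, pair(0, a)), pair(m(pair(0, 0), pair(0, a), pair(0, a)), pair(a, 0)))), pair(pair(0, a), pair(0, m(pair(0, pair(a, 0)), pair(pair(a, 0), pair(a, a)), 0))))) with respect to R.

pair(pair(pair(0, pair(0, 0)), pair(a, 0)), pair(pair(a, a), pair(pair(0, a), pair(0, a))))

1. pair(pair(pair(0, pair(0, 0)), pair(a, 0)), pair(pair(a, m(a, pair(0, pair(0, a)), pair(m(pair(0, 0), pair(0, a), pair(0, a)), pair(a, 0)))), pair(pair(0, a), pair(0, m(pair(0, pair(a, 0)), pair(pair(a, 0), pair(a, a)), 0)))))  →  pair(pair(pair(0, pair(0, 0)), pair(a, 0)), pair(pair(a, a), pair(pair(0, a), pair(0, m(pair(0, pair(a, 0)), pair(pair(a, 0), pair(a, a)), 0)))))   [R7 at 2.1.2]
2. pair(pair(pair(0, pair(0, 0)), pair(a, 0)), pair(pair(a, a), pair(pair(0, a), pair(0, m(pair(0, pair(a, 0)), pair(pair(a, 0), pair(a, a)), 0)))))  →  pair(pair(pair(0, pair(0, 0)), pair(a, 0)), pair(pair(a, a), pair(pair(0, a), pair(0, a))))   [R3 at 2.2.2.2]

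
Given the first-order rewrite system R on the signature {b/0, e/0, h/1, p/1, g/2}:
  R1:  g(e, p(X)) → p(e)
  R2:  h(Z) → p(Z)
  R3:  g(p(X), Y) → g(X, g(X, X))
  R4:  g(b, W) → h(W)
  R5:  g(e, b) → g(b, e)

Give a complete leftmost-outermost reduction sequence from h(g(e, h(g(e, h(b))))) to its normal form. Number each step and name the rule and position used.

1. h(g(e, h(g(e, h(b)))))  →  p(g(e, h(g(e, h(b)))))   [R2 at ε]
2. p(g(e, h(g(e, h(b)))))  →  p(g(e, p(g(e, h(b)))))   [R2 at 1.2]
3. p(g(e, p(g(e, h(b)))))  →  p(p(e))   [R1 at 1]

p(p(e))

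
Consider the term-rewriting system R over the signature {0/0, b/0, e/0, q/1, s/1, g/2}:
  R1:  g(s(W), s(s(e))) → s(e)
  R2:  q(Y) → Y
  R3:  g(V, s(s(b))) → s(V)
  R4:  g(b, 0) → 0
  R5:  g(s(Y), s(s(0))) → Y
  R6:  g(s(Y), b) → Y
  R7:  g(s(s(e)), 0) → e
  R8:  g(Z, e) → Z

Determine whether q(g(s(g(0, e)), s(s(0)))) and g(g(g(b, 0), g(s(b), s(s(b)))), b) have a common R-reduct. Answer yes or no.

yes — NF(t₁) = 0, NF(t₂) = 0

Reduce t₁ = q(g(s(g(0, e)), s(s(0)))):
1. q(g(s(g(0, e)), s(s(0))))  →  g(s(g(0, e)), s(s(0)))   [R2 at ε]
2. g(s(g(0, e)), s(s(0)))  →  g(0, e)   [R5 at ε]
3. g(0, e)  →  0   [R8 at ε]

Reduce t₂ = g(g(g(b, 0), g(s(b), s(s(b)))), b):
1. g(g(g(b, 0), g(s(b), s(s(b)))), b)  →  g(g(0, g(s(b), s(s(b)))), b)   [R4 at 1.1]
2. g(g(0, g(s(b), s(s(b)))), b)  →  g(g(0, s(s(b))), b)   [R3 at 1.2]
3. g(g(0, s(s(b))), b)  →  g(s(0), b)   [R3 at 1]
4. g(s(0), b)  →  0   [R6 at ε]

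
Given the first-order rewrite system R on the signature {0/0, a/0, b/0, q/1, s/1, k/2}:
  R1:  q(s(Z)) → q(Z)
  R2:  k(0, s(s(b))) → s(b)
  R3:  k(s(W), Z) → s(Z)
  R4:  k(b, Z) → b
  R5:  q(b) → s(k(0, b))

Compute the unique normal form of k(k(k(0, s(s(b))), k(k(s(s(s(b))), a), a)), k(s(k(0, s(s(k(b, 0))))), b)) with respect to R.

1. k(k(k(0, s(s(b))), k(k(s(s(s(b))), a), a)), k(s(k(0, s(s(k(b, 0))))), b))  →  k(k(s(b), k(k(s(s(s(b))), a), a)), k(s(k(0, s(s(k(b, 0))))), b))   [R2 at 1.1]
2. k(k(s(b), k(k(s(s(s(b))), a), a)), k(s(k(0, s(s(k(b, 0))))), b))  →  k(s(k(k(s(s(s(b))), a), a)), k(s(k(0, s(s(k(b, 0))))), b))   [R3 at 1]
3. k(s(k(k(s(s(s(b))), a), a)), k(s(k(0, s(s(k(b, 0))))), b))  →  s(k(s(k(0, s(s(k(b, 0))))), b))   [R3 at ε]
4. s(k(s(k(0, s(s(k(b, 0))))), b))  →  s(s(b))   [R3 at 1]

s(s(b))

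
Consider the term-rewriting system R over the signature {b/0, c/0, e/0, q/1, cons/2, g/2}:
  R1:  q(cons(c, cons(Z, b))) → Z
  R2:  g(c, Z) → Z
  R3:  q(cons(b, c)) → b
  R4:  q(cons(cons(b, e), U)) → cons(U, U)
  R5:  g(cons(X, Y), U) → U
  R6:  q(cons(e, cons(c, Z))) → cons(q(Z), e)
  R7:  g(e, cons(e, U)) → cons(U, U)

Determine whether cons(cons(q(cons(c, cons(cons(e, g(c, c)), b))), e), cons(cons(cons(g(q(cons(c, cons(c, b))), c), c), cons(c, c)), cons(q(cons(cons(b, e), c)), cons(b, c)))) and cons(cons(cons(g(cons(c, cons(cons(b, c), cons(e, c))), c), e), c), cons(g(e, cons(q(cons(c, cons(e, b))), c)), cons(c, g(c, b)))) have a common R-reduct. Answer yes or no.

no — NF(t₁) = cons(cons(cons(e, c), e), cons(cons(cons(c, c), cons(c, c)), cons(cons(c, c), cons(b, c)))), NF(t₂) = cons(cons(cons(c, e), c), cons(cons(c, c), cons(c, b)))

Reduce t₁ = cons(cons(q(cons(c, cons(cons(e, g(c, c)), b))), e), cons(cons(cons(g(q(cons(c, cons(c, b))), c), c), cons(c, c)), cons(q(cons(cons(b, e), c)), cons(b, c)))):
1. cons(cons(q(cons(c, cons(cons(e, g(c, c)), b))), e), cons(cons(cons(g(q(cons(c, cons(c, b))), c), c), cons(c, c)), cons(q(cons(cons(b, e), c)), cons(b, c))))  →  cons(cons(cons(e, g(c, c)), e), cons(cons(cons(g(q(cons(c, cons(c, b))), c), c), cons(c, c)), cons(q(cons(cons(b, e), c)), cons(b, c))))   [R1 at 1.1]
2. cons(cons(cons(e, g(c, c)), e), cons(cons(cons(g(q(cons(c, cons(c, b))), c), c), cons(c, c)), cons(q(cons(cons(b, e), c)), cons(b, c))))  →  cons(cons(cons(e, c), e), cons(cons(cons(g(q(cons(c, cons(c, b))), c), c), cons(c, c)), cons(q(cons(cons(b, e), c)), cons(b, c))))   [R2 at 1.1.2]
3. cons(cons(cons(e, c), e), cons(cons(cons(g(q(cons(c, cons(c, b))), c), c), cons(c, c)), cons(q(cons(cons(b, e), c)), cons(b, c))))  →  cons(cons(cons(e, c), e), cons(cons(cons(g(c, c), c), cons(c, c)), cons(q(cons(cons(b, e), c)), cons(b, c))))   [R1 at 2.1.1.1.1]
4. cons(cons(cons(e, c), e), cons(cons(cons(g(c, c), c), cons(c, c)), cons(q(cons(cons(b, e), c)), cons(b, c))))  →  cons(cons(cons(e, c), e), cons(cons(cons(c, c), cons(c, c)), cons(q(cons(cons(b, e), c)), cons(b, c))))   [R2 at 2.1.1.1]
5. cons(cons(cons(e, c), e), cons(cons(cons(c, c), cons(c, c)), cons(q(cons(cons(b, e), c)), cons(b, c))))  →  cons(cons(cons(e, c), e), cons(cons(cons(c, c), cons(c, c)), cons(cons(c, c), cons(b, c))))   [R4 at 2.2.1]

Reduce t₂ = cons(cons(cons(g(cons(c, cons(cons(b, c), cons(e, c))), c), e), c), cons(g(e, cons(q(cons(c, cons(e, b))), c)), cons(c, g(c, b)))):
1. cons(cons(cons(g(cons(c, cons(cons(b, c), cons(e, c))), c), e), c), cons(g(e, cons(q(cons(c, cons(e, b))), c)), cons(c, g(c, b))))  →  cons(cons(cons(c, e), c), cons(g(e, cons(q(cons(c, cons(e, b))), c)), cons(c, g(c, b))))   [R5 at 1.1.1]
2. cons(cons(cons(c, e), c), cons(g(e, cons(q(cons(c, cons(e, b))), c)), cons(c, g(c, b))))  →  cons(cons(cons(c, e), c), cons(g(e, cons(e, c)), cons(c, g(c, b))))   [R1 at 2.1.2.1]
3. cons(cons(cons(c, e), c), cons(g(e, cons(e, c)), cons(c, g(c, b))))  →  cons(cons(cons(c, e), c), cons(cons(c, c), cons(c, g(c, b))))   [R7 at 2.1]
4. cons(cons(cons(c, e), c), cons(cons(c, c), cons(c, g(c, b))))  →  cons(cons(cons(c, e), c), cons(cons(c, c), cons(c, b)))   [R2 at 2.2.2]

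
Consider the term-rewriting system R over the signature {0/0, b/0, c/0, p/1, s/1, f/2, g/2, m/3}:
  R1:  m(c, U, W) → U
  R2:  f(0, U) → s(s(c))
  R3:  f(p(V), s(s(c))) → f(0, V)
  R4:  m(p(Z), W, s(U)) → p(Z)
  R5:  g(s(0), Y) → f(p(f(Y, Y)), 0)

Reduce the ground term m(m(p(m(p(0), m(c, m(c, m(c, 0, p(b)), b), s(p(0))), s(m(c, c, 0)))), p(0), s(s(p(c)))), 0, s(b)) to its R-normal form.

1. m(m(p(m(p(0), m(c, m(c, m(c, 0, p(b)), b), s(p(0))), s(m(c, c, 0)))), p(0), s(s(p(c)))), 0, s(b))  →  m(p(m(p(0), m(c, m(c, m(c, 0, p(b)), b), s(p(0))), s(m(c, c, 0)))), 0, s(b))   [R4 at 1]
2. m(p(m(p(0), m(c, m(c, m(c, 0, p(b)), b), s(p(0))), s(m(c, c, 0)))), 0, s(b))  →  p(m(p(0), m(c, m(c, m(c, 0, p(b)), b), s(p(0))), s(m(c, c, 0))))   [R4 at ε]
3. p(m(p(0), m(c, m(c, m(c, 0, p(b)), b), s(p(0))), s(m(c, c, 0))))  →  p(p(0))   [R4 at 1]

p(p(0))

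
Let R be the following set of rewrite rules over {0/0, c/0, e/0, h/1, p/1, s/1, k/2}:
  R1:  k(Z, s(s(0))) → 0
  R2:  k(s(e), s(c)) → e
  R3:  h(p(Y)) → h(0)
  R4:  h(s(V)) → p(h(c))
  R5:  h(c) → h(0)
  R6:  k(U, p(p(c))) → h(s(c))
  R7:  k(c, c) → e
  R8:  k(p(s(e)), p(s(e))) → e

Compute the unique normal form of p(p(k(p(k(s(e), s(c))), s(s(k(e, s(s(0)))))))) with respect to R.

p(p(0))

1. p(p(k(p(k(s(e), s(c))), s(s(k(e, s(s(0))))))))  →  p(p(k(p(e), s(s(k(e, s(s(0))))))))   [R2 at 1.1.1.1]
2. p(p(k(p(e), s(s(k(e, s(s(0))))))))  →  p(p(k(p(e), s(s(0)))))   [R1 at 1.1.2.1.1]
3. p(p(k(p(e), s(s(0)))))  →  p(p(0))   [R1 at 1.1]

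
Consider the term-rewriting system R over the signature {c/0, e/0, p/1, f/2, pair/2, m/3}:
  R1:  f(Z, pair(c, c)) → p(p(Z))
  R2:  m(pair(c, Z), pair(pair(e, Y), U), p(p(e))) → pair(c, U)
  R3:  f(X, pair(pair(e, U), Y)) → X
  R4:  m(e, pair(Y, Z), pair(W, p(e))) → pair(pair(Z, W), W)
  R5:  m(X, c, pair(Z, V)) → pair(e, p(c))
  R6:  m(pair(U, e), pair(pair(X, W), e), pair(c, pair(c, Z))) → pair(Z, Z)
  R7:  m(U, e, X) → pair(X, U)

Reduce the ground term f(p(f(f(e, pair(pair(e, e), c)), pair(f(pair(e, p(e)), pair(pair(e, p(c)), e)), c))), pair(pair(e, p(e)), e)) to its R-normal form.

1. f(p(f(f(e, pair(pair(e, e), c)), pair(f(pair(e, p(e)), pair(pair(e, p(c)), e)), c))), pair(pair(e, p(e)), e))  →  p(f(f(e, pair(pair(e, e), c)), pair(f(pair(e, p(e)), pair(pair(e, p(c)), e)), c)))   [R3 at ε]
2. p(f(f(e, pair(pair(e, e), c)), pair(f(pair(e, p(e)), pair(pair(e, p(c)), e)), c)))  →  p(f(e, pair(f(pair(e, p(e)), pair(pair(e, p(c)), e)), c)))   [R3 at 1.1]
3. p(f(e, pair(f(pair(e, p(e)), pair(pair(e, p(c)), e)), c)))  →  p(f(e, pair(pair(e, p(e)), c)))   [R3 at 1.2.1]
4. p(f(e, pair(pair(e, p(e)), c)))  →  p(e)   [R3 at 1]

p(e)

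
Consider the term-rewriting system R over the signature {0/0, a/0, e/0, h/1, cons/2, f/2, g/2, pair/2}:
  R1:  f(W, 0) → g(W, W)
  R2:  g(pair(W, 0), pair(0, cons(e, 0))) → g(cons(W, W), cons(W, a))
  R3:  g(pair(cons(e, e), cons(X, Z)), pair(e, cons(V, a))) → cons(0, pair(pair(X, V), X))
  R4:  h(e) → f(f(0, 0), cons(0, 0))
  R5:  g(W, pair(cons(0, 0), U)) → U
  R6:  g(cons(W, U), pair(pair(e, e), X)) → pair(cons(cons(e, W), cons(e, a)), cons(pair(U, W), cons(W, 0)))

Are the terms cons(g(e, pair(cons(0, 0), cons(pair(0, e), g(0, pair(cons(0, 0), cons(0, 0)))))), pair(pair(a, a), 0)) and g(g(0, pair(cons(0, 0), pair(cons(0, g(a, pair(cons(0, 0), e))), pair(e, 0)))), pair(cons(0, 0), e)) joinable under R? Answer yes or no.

Reduce t₁ = cons(g(e, pair(cons(0, 0), cons(pair(0, e), g(0, pair(cons(0, 0), cons(0, 0)))))), pair(pair(a, a), 0)):
1. cons(g(e, pair(cons(0, 0), cons(pair(0, e), g(0, pair(cons(0, 0), cons(0, 0)))))), pair(pair(a, a), 0))  →  cons(cons(pair(0, e), g(0, pair(cons(0, 0), cons(0, 0)))), pair(pair(a, a), 0))   [R5 at 1]
2. cons(cons(pair(0, e), g(0, pair(cons(0, 0), cons(0, 0)))), pair(pair(a, a), 0))  →  cons(cons(pair(0, e), cons(0, 0)), pair(pair(a, a), 0))   [R5 at 1.2]

Reduce t₂ = g(g(0, pair(cons(0, 0), pair(cons(0, g(a, pair(cons(0, 0), e))), pair(e, 0)))), pair(cons(0, 0), e)):
1. g(g(0, pair(cons(0, 0), pair(cons(0, g(a, pair(cons(0, 0), e))), pair(e, 0)))), pair(cons(0, 0), e))  →  e   [R5 at ε]

no — NF(t₁) = cons(cons(pair(0, e), cons(0, 0)), pair(pair(a, a), 0)), NF(t₂) = e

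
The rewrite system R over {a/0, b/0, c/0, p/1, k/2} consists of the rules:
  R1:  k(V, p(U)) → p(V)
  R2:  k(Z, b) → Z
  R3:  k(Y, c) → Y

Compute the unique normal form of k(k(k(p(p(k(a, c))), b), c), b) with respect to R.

p(p(a))

1. k(k(k(p(p(k(a, c))), b), c), b)  →  k(k(p(p(k(a, c))), b), c)   [R2 at ε]
2. k(k(p(p(k(a, c))), b), c)  →  k(p(p(k(a, c))), b)   [R3 at ε]
3. k(p(p(k(a, c))), b)  →  p(p(k(a, c)))   [R2 at ε]
4. p(p(k(a, c)))  →  p(p(a))   [R3 at 1.1]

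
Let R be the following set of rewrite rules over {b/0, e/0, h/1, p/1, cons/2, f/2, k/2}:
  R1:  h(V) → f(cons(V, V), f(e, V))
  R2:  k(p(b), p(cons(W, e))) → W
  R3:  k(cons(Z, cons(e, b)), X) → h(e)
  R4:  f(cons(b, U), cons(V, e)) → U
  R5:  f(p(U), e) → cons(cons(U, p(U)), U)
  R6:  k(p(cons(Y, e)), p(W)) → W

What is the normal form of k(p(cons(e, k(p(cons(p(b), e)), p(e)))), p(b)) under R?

1. k(p(cons(e, k(p(cons(p(b), e)), p(e)))), p(b))  →  k(p(cons(e, e)), p(b))   [R6 at 1.1.2]
2. k(p(cons(e, e)), p(b))  →  b   [R6 at ε]

b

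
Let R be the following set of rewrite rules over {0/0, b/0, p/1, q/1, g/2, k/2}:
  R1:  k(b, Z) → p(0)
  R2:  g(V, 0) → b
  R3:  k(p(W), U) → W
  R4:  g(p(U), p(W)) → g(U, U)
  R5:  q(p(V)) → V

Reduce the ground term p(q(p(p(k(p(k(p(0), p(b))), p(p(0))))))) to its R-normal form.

1. p(q(p(p(k(p(k(p(0), p(b))), p(p(0)))))))  →  p(p(k(p(k(p(0), p(b))), p(p(0)))))   [R5 at 1]
2. p(p(k(p(k(p(0), p(b))), p(p(0)))))  →  p(p(k(p(0), p(b))))   [R3 at 1.1]
3. p(p(k(p(0), p(b))))  →  p(p(0))   [R3 at 1.1]

p(p(0))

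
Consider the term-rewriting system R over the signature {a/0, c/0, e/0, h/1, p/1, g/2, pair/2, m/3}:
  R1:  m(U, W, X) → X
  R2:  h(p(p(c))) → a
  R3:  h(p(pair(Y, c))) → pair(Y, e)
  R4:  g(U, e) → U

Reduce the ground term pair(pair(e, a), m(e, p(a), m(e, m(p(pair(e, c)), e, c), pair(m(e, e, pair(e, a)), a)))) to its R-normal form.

1. pair(pair(e, a), m(e, p(a), m(e, m(p(pair(e, c)), e, c), pair(m(e, e, pair(e, a)), a))))  →  pair(pair(e, a), m(e, m(p(pair(e, c)), e, c), pair(m(e, e, pair(e, a)), a)))   [R1 at 2]
2. pair(pair(e, a), m(e, m(p(pair(e, c)), e, c), pair(m(e, e, pair(e, a)), a)))  →  pair(pair(e, a), pair(m(e, e, pair(e, a)), a))   [R1 at 2]
3. pair(pair(e, a), pair(m(e, e, pair(e, a)), a))  →  pair(pair(e, a), pair(pair(e, a), a))   [R1 at 2.1]

pair(pair(e, a), pair(pair(e, a), a))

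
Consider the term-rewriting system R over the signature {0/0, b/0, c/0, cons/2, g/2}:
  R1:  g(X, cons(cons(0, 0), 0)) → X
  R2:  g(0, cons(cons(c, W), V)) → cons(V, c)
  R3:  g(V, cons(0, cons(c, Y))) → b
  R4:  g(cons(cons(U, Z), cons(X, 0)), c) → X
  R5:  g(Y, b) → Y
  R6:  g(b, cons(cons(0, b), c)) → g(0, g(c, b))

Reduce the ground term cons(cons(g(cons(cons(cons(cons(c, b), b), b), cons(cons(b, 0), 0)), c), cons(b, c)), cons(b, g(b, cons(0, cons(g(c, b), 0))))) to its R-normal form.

cons(cons(cons(b, 0), cons(b, c)), cons(b, b))

1. cons(cons(g(cons(cons(cons(cons(c, b), b), b), cons(cons(b, 0), 0)), c), cons(b, c)), cons(b, g(b, cons(0, cons(g(c, b), 0)))))  →  cons(cons(cons(b, 0), cons(b, c)), cons(b, g(b, cons(0, cons(g(c, b), 0)))))   [R4 at 1.1]
2. cons(cons(cons(b, 0), cons(b, c)), cons(b, g(b, cons(0, cons(g(c, b), 0)))))  →  cons(cons(cons(b, 0), cons(b, c)), cons(b, g(b, cons(0, cons(c, 0)))))   [R5 at 2.2.2.2.1]
3. cons(cons(cons(b, 0), cons(b, c)), cons(b, g(b, cons(0, cons(c, 0)))))  →  cons(cons(cons(b, 0), cons(b, c)), cons(b, b))   [R3 at 2.2]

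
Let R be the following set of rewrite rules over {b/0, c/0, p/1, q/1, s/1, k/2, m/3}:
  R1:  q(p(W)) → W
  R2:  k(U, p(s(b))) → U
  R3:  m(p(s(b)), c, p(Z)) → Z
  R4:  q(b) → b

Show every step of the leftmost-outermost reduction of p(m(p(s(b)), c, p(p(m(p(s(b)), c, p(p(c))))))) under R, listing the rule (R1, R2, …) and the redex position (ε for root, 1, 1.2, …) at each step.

p(p(p(c)))

1. p(m(p(s(b)), c, p(p(m(p(s(b)), c, p(p(c)))))))  →  p(p(m(p(s(b)), c, p(p(c)))))   [R3 at 1]
2. p(p(m(p(s(b)), c, p(p(c)))))  →  p(p(p(c)))   [R3 at 1.1]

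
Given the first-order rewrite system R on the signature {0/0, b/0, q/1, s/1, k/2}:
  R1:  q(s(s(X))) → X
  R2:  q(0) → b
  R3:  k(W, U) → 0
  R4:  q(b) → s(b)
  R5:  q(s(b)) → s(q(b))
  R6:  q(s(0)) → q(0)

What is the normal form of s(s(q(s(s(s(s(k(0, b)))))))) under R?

s(s(s(s(0))))

1. s(s(q(s(s(s(s(k(0, b))))))))  →  s(s(s(s(k(0, b)))))   [R1 at 1.1]
2. s(s(s(s(k(0, b)))))  →  s(s(s(s(0))))   [R3 at 1.1.1.1]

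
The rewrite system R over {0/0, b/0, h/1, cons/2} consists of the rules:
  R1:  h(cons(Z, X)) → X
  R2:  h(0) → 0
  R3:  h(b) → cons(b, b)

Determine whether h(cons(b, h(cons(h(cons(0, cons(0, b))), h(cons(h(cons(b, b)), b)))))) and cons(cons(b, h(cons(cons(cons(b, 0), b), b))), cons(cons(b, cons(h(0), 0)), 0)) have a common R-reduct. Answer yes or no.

Reduce t₁ = h(cons(b, h(cons(h(cons(0, cons(0, b))), h(cons(h(cons(b, b)), b)))))):
1. h(cons(b, h(cons(h(cons(0, cons(0, b))), h(cons(h(cons(b, b)), b))))))  →  h(cons(h(cons(0, cons(0, b))), h(cons(h(cons(b, b)), b))))   [R1 at ε]
2. h(cons(h(cons(0, cons(0, b))), h(cons(h(cons(b, b)), b))))  →  h(cons(h(cons(b, b)), b))   [R1 at ε]
3. h(cons(h(cons(b, b)), b))  →  b   [R1 at ε]

Reduce t₂ = cons(cons(b, h(cons(cons(cons(b, 0), b), b))), cons(cons(b, cons(h(0), 0)), 0)):
1. cons(cons(b, h(cons(cons(cons(b, 0), b), b))), cons(cons(b, cons(h(0), 0)), 0))  →  cons(cons(b, b), cons(cons(b, cons(h(0), 0)), 0))   [R1 at 1.2]
2. cons(cons(b, b), cons(cons(b, cons(h(0), 0)), 0))  →  cons(cons(b, b), cons(cons(b, cons(0, 0)), 0))   [R2 at 2.1.2.1]

no — NF(t₁) = b, NF(t₂) = cons(cons(b, b), cons(cons(b, cons(0, 0)), 0))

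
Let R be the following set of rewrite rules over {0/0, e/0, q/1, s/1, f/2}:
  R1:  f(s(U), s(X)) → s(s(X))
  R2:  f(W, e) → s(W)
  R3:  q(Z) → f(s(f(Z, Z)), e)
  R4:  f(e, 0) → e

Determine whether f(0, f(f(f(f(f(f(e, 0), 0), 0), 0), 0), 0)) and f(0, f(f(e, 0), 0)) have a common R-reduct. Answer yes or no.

Reduce t₁ = f(0, f(f(f(f(f(f(e, 0), 0), 0), 0), 0), 0)):
1. f(0, f(f(f(f(f(f(e, 0), 0), 0), 0), 0), 0))  →  f(0, f(f(f(f(f(e, 0), 0), 0), 0), 0))   [R4 at 2.1.1.1.1.1]
2. f(0, f(f(f(f(f(e, 0), 0), 0), 0), 0))  →  f(0, f(f(f(f(e, 0), 0), 0), 0))   [R4 at 2.1.1.1.1]
3. f(0, f(f(f(f(e, 0), 0), 0), 0))  →  f(0, f(f(f(e, 0), 0), 0))   [R4 at 2.1.1.1]
4. f(0, f(f(f(e, 0), 0), 0))  →  f(0, f(f(e, 0), 0))   [R4 at 2.1.1]
5. f(0, f(f(e, 0), 0))  →  f(0, f(e, 0))   [R4 at 2.1]
6. f(0, f(e, 0))  →  f(0, e)   [R4 at 2]
7. f(0, e)  →  s(0)   [R2 at ε]

Reduce t₂ = f(0, f(f(e, 0), 0)):
1. f(0, f(f(e, 0), 0))  →  f(0, f(e, 0))   [R4 at 2.1]
2. f(0, f(e, 0))  →  f(0, e)   [R4 at 2]
3. f(0, e)  →  s(0)   [R2 at ε]

yes — NF(t₁) = s(0), NF(t₂) = s(0)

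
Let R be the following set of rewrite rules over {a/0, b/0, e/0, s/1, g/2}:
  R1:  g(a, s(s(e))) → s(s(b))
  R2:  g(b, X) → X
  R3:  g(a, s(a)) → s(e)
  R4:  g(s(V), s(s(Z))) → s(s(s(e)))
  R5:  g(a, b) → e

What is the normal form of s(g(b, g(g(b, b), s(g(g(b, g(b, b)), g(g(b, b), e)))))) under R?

1. s(g(b, g(g(b, b), s(g(g(b, g(b, b)), g(g(b, b), e))))))  →  s(g(g(b, b), s(g(g(b, g(b, b)), g(g(b, b), e)))))   [R2 at 1]
2. s(g(g(b, b), s(g(g(b, g(b, b)), g(g(b, b), e)))))  →  s(g(b, s(g(g(b, g(b, b)), g(g(b, b), e)))))   [R2 at 1.1]
3. s(g(b, s(g(g(b, g(b, b)), g(g(b, b), e)))))  →  s(s(g(g(b, g(b, b)), g(g(b, b), e))))   [R2 at 1]
4. s(s(g(g(b, g(b, b)), g(g(b, b), e))))  →  s(s(g(g(b, b), g(g(b, b), e))))   [R2 at 1.1.1]
5. s(s(g(g(b, b), g(g(b, b), e))))  →  s(s(g(b, g(g(b, b), e))))   [R2 at 1.1.1]
6. s(s(g(b, g(g(b, b), e))))  →  s(s(g(g(b, b), e)))   [R2 at 1.1]
7. s(s(g(g(b, b), e)))  →  s(s(g(b, e)))   [R2 at 1.1.1]
8. s(s(g(b, e)))  →  s(s(e))   [R2 at 1.1]

s(s(e))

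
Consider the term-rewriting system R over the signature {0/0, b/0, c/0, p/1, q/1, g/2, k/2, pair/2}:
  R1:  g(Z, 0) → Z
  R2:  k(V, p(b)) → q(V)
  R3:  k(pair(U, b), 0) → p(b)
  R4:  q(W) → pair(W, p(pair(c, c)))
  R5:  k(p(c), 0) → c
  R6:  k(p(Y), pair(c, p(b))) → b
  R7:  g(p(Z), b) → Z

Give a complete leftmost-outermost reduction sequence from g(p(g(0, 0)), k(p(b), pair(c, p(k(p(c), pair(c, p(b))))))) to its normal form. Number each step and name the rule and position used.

0

1. g(p(g(0, 0)), k(p(b), pair(c, p(k(p(c), pair(c, p(b)))))))  →  g(p(0), k(p(b), pair(c, p(k(p(c), pair(c, p(b)))))))   [R1 at 1.1]
2. g(p(0), k(p(b), pair(c, p(k(p(c), pair(c, p(b)))))))  →  g(p(0), k(p(b), pair(c, p(b))))   [R6 at 2.2.2.1]
3. g(p(0), k(p(b), pair(c, p(b))))  →  g(p(0), b)   [R6 at 2]
4. g(p(0), b)  →  0   [R7 at ε]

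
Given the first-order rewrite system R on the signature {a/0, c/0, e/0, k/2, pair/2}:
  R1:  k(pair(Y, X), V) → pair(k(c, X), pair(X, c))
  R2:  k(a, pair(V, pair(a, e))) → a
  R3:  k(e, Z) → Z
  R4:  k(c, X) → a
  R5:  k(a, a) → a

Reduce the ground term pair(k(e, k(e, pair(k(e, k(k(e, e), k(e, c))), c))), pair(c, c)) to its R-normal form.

1. pair(k(e, k(e, pair(k(e, k(k(e, e), k(e, c))), c))), pair(c, c))  →  pair(k(e, pair(k(e, k(k(e, e), k(e, c))), c)), pair(c, c))   [R3 at 1]
2. pair(k(e, pair(k(e, k(k(e, e), k(e, c))), c)), pair(c, c))  →  pair(pair(k(e, k(k(e, e), k(e, c))), c), pair(c, c))   [R3 at 1]
3. pair(pair(k(e, k(k(e, e), k(e, c))), c), pair(c, c))  →  pair(pair(k(k(e, e), k(e, c)), c), pair(c, c))   [R3 at 1.1]
4. pair(pair(k(k(e, e), k(e, c)), c), pair(c, c))  →  pair(pair(k(e, k(e, c)), c), pair(c, c))   [R3 at 1.1.1]
5. pair(pair(k(e, k(e, c)), c), pair(c, c))  →  pair(pair(k(e, c), c), pair(c, c))   [R3 at 1.1]
6. pair(pair(k(e, c), c), pair(c, c))  →  pair(pair(c, c), pair(c, c))   [R3 at 1.1]

pair(pair(c, c), pair(c, c))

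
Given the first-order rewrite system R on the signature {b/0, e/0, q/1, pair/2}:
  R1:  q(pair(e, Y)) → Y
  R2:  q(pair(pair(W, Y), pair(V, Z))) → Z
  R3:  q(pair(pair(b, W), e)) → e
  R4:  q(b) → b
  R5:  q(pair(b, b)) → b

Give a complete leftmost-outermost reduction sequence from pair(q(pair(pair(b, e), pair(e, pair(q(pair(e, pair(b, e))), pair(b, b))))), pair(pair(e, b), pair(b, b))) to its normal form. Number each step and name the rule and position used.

1. pair(q(pair(pair(b, e), pair(e, pair(q(pair(e, pair(b, e))), pair(b, b))))), pair(pair(e, b), pair(b, b)))  →  pair(pair(q(pair(e, pair(b, e))), pair(b, b)), pair(pair(e, b), pair(b, b)))   [R2 at 1]
2. pair(pair(q(pair(e, pair(b, e))), pair(b, b)), pair(pair(e, b), pair(b, b)))  →  pair(pair(pair(b, e), pair(b, b)), pair(pair(e, b), pair(b, b)))   [R1 at 1.1]

pair(pair(pair(b, e), pair(b, b)), pair(pair(e, b), pair(b, b)))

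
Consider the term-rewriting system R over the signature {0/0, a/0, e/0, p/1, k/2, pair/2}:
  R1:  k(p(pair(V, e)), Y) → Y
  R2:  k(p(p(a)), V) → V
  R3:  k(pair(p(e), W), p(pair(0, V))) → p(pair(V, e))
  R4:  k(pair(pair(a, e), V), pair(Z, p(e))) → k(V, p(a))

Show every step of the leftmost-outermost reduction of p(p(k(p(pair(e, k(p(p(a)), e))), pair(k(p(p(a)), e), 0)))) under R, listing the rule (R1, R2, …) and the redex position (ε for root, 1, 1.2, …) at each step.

p(p(pair(e, 0)))

1. p(p(k(p(pair(e, k(p(p(a)), e))), pair(k(p(p(a)), e), 0))))  →  p(p(k(p(pair(e, e)), pair(k(p(p(a)), e), 0))))   [R2 at 1.1.1.1.2]
2. p(p(k(p(pair(e, e)), pair(k(p(p(a)), e), 0))))  →  p(p(pair(k(p(p(a)), e), 0)))   [R1 at 1.1]
3. p(p(pair(k(p(p(a)), e), 0)))  →  p(p(pair(e, 0)))   [R2 at 1.1.1]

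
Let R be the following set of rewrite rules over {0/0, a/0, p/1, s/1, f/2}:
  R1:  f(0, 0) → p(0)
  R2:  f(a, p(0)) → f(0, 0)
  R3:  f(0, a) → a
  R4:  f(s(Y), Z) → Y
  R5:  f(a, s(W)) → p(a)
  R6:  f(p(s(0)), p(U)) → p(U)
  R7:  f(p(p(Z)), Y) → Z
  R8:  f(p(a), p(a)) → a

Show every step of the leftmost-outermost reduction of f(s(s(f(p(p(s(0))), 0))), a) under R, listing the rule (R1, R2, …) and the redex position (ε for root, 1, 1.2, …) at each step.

1. f(s(s(f(p(p(s(0))), 0))), a)  →  s(f(p(p(s(0))), 0))   [R4 at ε]
2. s(f(p(p(s(0))), 0))  →  s(s(0))   [R7 at 1]

s(s(0))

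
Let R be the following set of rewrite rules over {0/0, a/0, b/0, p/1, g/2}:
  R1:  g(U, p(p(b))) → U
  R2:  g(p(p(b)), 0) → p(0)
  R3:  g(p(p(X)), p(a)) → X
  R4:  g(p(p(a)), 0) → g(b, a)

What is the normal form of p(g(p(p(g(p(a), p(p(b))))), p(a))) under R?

1. p(g(p(p(g(p(a), p(p(b))))), p(a)))  →  p(g(p(a), p(p(b))))   [R3 at 1]
2. p(g(p(a), p(p(b))))  →  p(p(a))   [R1 at 1]

p(p(a))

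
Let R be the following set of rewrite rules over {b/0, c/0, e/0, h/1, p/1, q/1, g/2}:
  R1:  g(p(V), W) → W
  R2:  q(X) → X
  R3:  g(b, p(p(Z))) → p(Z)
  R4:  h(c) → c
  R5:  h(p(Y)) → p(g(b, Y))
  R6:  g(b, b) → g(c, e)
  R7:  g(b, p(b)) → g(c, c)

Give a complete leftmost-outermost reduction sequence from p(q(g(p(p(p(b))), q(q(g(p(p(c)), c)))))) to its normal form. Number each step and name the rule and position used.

1. p(q(g(p(p(p(b))), q(q(g(p(p(c)), c))))))  →  p(g(p(p(p(b))), q(q(g(p(p(c)), c)))))   [R2 at 1]
2. p(g(p(p(p(b))), q(q(g(p(p(c)), c)))))  →  p(q(q(g(p(p(c)), c))))   [R1 at 1]
3. p(q(q(g(p(p(c)), c))))  →  p(q(g(p(p(c)), c)))   [R2 at 1]
4. p(q(g(p(p(c)), c)))  →  p(g(p(p(c)), c))   [R2 at 1]
5. p(g(p(p(c)), c))  →  p(c)   [R1 at 1]

p(c)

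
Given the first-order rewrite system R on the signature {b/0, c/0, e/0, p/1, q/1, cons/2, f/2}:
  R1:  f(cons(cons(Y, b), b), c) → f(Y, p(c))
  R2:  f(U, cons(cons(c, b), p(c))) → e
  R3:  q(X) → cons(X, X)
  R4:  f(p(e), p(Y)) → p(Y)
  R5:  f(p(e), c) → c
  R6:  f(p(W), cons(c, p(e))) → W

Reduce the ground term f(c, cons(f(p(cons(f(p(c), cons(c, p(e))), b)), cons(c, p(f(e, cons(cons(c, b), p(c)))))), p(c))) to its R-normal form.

1. f(c, cons(f(p(cons(f(p(c), cons(c, p(e))), b)), cons(c, p(f(e, cons(cons(c, b), p(c)))))), p(c)))  →  f(c, cons(f(p(cons(c, b)), cons(c, p(f(e, cons(cons(c, b), p(c)))))), p(c)))   [R6 at 2.1.1.1.1]
2. f(c, cons(f(p(cons(c, b)), cons(c, p(f(e, cons(cons(c, b), p(c)))))), p(c)))  →  f(c, cons(f(p(cons(c, b)), cons(c, p(e))), p(c)))   [R2 at 2.1.2.2.1]
3. f(c, cons(f(p(cons(c, b)), cons(c, p(e))), p(c)))  →  f(c, cons(cons(c, b), p(c)))   [R6 at 2.1]
4. f(c, cons(cons(c, b), p(c)))  →  e   [R2 at ε]

e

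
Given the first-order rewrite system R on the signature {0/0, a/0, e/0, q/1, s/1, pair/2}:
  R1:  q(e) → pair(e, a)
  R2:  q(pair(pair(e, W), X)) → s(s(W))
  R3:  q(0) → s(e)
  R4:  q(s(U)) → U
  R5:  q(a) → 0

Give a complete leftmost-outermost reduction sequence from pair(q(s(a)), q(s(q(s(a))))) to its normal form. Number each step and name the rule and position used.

1. pair(q(s(a)), q(s(q(s(a)))))  →  pair(a, q(s(q(s(a)))))   [R4 at 1]
2. pair(a, q(s(q(s(a)))))  →  pair(a, q(s(a)))   [R4 at 2]
3. pair(a, q(s(a)))  →  pair(a, a)   [R4 at 2]

pair(a, a)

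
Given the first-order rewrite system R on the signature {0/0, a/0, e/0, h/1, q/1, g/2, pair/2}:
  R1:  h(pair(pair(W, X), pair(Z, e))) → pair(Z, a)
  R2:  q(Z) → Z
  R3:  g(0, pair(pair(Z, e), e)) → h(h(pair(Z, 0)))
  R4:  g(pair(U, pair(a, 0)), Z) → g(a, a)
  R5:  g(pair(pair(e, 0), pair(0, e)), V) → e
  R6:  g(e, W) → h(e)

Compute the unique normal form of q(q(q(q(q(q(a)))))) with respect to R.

1. q(q(q(q(q(q(a))))))  →  q(q(q(q(q(a)))))   [R2 at ε]
2. q(q(q(q(q(a)))))  →  q(q(q(q(a))))   [R2 at ε]
3. q(q(q(q(a))))  →  q(q(q(a)))   [R2 at ε]
4. q(q(q(a)))  →  q(q(a))   [R2 at ε]
5. q(q(a))  →  q(a)   [R2 at ε]
6. q(a)  →  a   [R2 at ε]

a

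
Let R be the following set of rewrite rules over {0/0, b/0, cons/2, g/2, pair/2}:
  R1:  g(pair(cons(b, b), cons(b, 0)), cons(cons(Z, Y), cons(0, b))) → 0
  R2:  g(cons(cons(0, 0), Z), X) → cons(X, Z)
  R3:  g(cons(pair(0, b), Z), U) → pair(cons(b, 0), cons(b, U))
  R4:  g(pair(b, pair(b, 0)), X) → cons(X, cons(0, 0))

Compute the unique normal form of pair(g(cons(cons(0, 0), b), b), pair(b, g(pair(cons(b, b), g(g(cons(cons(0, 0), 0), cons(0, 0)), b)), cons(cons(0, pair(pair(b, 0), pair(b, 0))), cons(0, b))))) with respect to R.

1. pair(g(cons(cons(0, 0), b), b), pair(b, g(pair(cons(b, b), g(g(cons(cons(0, 0), 0), cons(0, 0)), b)), cons(cons(0, pair(pair(b, 0), pair(b, 0))), cons(0, b)))))  →  pair(cons(b, b), pair(b, g(pair(cons(b, b), g(g(cons(cons(0, 0), 0), cons(0, 0)), b)), cons(cons(0, pair(pair(b, 0), pair(b, 0))), cons(0, b)))))   [R2 at 1]
2. pair(cons(b, b), pair(b, g(pair(cons(b, b), g(g(cons(cons(0, 0), 0), cons(0, 0)), b)), cons(cons(0, pair(pair(b, 0), pair(b, 0))), cons(0, b)))))  →  pair(cons(b, b), pair(b, g(pair(cons(b, b), g(cons(cons(0, 0), 0), b)), cons(cons(0, pair(pair(b, 0), pair(b, 0))), cons(0, b)))))   [R2 at 2.2.1.2.1]
3. pair(cons(b, b), pair(b, g(pair(cons(b, b), g(cons(cons(0, 0), 0), b)), cons(cons(0, pair(pair(b, 0), pair(b, 0))), cons(0, b)))))  →  pair(cons(b, b), pair(b, g(pair(cons(b, b), cons(b, 0)), cons(cons(0, pair(pair(b, 0), pair(b, 0))), cons(0, b)))))   [R2 at 2.2.1.2]
4. pair(cons(b, b), pair(b, g(pair(cons(b, b), cons(b, 0)), cons(cons(0, pair(pair(b, 0), pair(b, 0))), cons(0, b)))))  →  pair(cons(b, b), pair(b, 0))   [R1 at 2.2]

pair(cons(b, b), pair(b, 0))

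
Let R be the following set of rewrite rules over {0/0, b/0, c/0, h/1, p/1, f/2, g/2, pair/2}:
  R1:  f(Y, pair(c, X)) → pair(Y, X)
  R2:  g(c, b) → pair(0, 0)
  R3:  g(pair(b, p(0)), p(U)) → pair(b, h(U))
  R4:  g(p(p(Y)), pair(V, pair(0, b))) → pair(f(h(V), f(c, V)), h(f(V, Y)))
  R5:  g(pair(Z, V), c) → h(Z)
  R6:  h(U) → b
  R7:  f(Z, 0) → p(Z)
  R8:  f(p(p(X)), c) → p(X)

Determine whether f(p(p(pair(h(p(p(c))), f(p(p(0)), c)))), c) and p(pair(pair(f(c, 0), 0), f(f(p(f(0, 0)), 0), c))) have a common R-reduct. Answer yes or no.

no — NF(t₁) = p(pair(b, p(0))), NF(t₂) = p(pair(pair(p(c), 0), p(p(0))))

Reduce t₁ = f(p(p(pair(h(p(p(c))), f(p(p(0)), c)))), c):
1. f(p(p(pair(h(p(p(c))), f(p(p(0)), c)))), c)  →  p(pair(h(p(p(c))), f(p(p(0)), c)))   [R8 at ε]
2. p(pair(h(p(p(c))), f(p(p(0)), c)))  →  p(pair(b, f(p(p(0)), c)))   [R6 at 1.1]
3. p(pair(b, f(p(p(0)), c)))  →  p(pair(b, p(0)))   [R8 at 1.2]

Reduce t₂ = p(pair(pair(f(c, 0), 0), f(f(p(f(0, 0)), 0), c))):
1. p(pair(pair(f(c, 0), 0), f(f(p(f(0, 0)), 0), c)))  →  p(pair(pair(p(c), 0), f(f(p(f(0, 0)), 0), c)))   [R7 at 1.1.1]
2. p(pair(pair(p(c), 0), f(f(p(f(0, 0)), 0), c)))  →  p(pair(pair(p(c), 0), f(p(p(f(0, 0))), c)))   [R7 at 1.2.1]
3. p(pair(pair(p(c), 0), f(p(p(f(0, 0))), c)))  →  p(pair(pair(p(c), 0), p(f(0, 0))))   [R8 at 1.2]
4. p(pair(pair(p(c), 0), p(f(0, 0))))  →  p(pair(pair(p(c), 0), p(p(0))))   [R7 at 1.2.1]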